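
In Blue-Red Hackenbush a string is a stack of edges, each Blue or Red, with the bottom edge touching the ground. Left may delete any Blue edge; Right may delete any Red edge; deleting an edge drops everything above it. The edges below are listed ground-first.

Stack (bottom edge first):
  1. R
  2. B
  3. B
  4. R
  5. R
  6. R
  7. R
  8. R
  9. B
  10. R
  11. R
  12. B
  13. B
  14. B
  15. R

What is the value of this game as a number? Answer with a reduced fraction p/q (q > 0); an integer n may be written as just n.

1 of 15 · R · max L −∞ · min R 0 gives -1
2 of 15 · RB · max L -1 · min R 0 gives -1/2
3 of 15 · RBB · max L -1/2 · min R 0 gives -1/4
4 of 15 · RBBR · max L -1/2 · min R -1/4 gives -3/8
5 of 15 · RBBRR · max L -1/2 · min R -3/8 gives -7/16
6 of 15 · RBBRRR · max L -1/2 · min R -7/16 gives -15/32
7 of 15 · RBBRRRR · max L -1/2 · min R -15/32 gives -31/64
8 of 15 · RBBRRRRR · max L -1/2 · min R -31/64 gives -63/128
9 of 15 · RBBRRRRRB · max L -63/128 · min R -31/64 gives -125/256
10 of 15 · RBBRRRRRBR · max L -63/128 · min R -125/256 gives -251/512
11 of 15 · RBBRRRRRBRR · max L -63/128 · min R -251/512 gives -503/1024
12 of 15 · RBBRRRRRBRRB · max L -503/1024 · min R -251/512 gives -1005/2048
13 of 15 · RBBRRRRRBRRBB · max L -1005/2048 · min R -251/512 gives -2009/4096
14 of 15 · RBBRRRRRBRRBBB · max L -2009/4096 · min R -251/512 gives -4017/8192
15 of 15 · RBBRRRRRBRRBBBR · max L -2009/4096 · min R -4017/8192 gives -8035/16384

-8035/16384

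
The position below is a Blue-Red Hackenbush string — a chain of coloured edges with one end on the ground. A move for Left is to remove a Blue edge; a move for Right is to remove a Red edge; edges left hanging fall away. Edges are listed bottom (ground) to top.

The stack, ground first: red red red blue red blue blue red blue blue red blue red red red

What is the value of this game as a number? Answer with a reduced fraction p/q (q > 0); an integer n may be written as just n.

edge 1 of 15 (red): { · | 0 } ⇒ -1
edge 2 of 15 (red): { · | -1,0 } ⇒ -2
edge 3 of 15 (red): { · | -2,-1,0 } ⇒ -3
edge 4 of 15 (blue): { -3 | -2,-1,0 } ⇒ -5/2
edge 5 of 15 (red): { -3 | -5/2,-2,-1,0 } ⇒ -11/4
edge 6 of 15 (blue): { -3,-11/4 | -5/2,-2,-1,0 } ⇒ -21/8
edge 7 of 15 (blue): { -3,-11/4,-21/8 | -5/2,-2,-1,0 } ⇒ -41/16
edge 8 of 15 (red): { -3,-11/4,-21/8 | -41/16,-5/2,-2,-1,0 } ⇒ -83/32
edge 9 of 15 (blue): { -3,-11/4,-21/8,-83/32 | -41/16,-5/2,-2,-1,0 } ⇒ -165/64
edge 10 of 15 (blue): { -3,-11/4,-21/8,-83/32,-165/64 | -41/16,-5/2,-2,-1,0 } ⇒ -329/128
edge 11 of 15 (red): { -3,-11/4,-21/8,-83/32,-165/64 | -329/128,-41/16,-5/2,-2,-1,0 } ⇒ -659/256
edge 12 of 15 (blue): { -3,-11/4,-21/8,-83/32,-165/64,-659/256 | -329/128,-41/16,-5/2,-2,-1,0 } ⇒ -1317/512
edge 13 of 15 (red): { -3,-11/4,-21/8,-83/32,-165/64,-659/256 | -1317/512,-329/128,-41/16,-5/2,-2,-1,0 } ⇒ -2635/1024
edge 14 of 15 (red): { -3,-11/4,-21/8,-83/32,-165/64,-659/256 | -2635/1024,-1317/512,-329/128,-41/16,-5/2,-2,-1,0 } ⇒ -5271/2048
edge 15 of 15 (red): { -3,-11/4,-21/8,-83/32,-165/64,-659/256 | -5271/2048,-2635/1024,-1317/512,-329/128,-41/16,-5/2,-2,-1,0 } ⇒ -10543/4096

-10543/4096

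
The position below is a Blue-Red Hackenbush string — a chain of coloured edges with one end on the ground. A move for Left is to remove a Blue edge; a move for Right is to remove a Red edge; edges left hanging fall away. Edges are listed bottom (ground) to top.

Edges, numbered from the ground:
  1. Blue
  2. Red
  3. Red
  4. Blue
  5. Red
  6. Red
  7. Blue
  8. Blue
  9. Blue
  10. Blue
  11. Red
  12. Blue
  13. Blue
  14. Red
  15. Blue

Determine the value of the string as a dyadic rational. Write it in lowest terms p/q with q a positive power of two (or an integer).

Build g(s[:k]) for k = 1..15, string s = Blue Red Red Blue Red Red Blue Blue Blue Blue Red Blue Blue Red Blue.
1 of 15 · B · max L 0 · min R +∞ → 1
2 of 15 · BR · max L 0 · min R 1 → 1/2
3 of 15 · BRR · max L 0 · min R 1/2 → 1/4
4 of 15 · BRRB · max L 1/4 · min R 1/2 → 3/8
5 of 15 · BRRBR · max L 1/4 · min R 3/8 → 5/16
6 of 15 · BRRBRR · max L 1/4 · min R 5/16 → 9/32
7 of 15 · BRRBRRB · max L 9/32 · min R 5/16 → 19/64
8 of 15 · BRRBRRBB · max L 19/64 · min R 5/16 → 39/128
9 of 15 · BRRBRRBBB · max L 39/128 · min R 5/16 → 79/256
10 of 15 · BRRBRRBBBB · max L 79/256 · min R 5/16 → 159/512
11 of 15 · BRRBRRBBBBR · max L 79/256 · min R 159/512 → 317/1024
12 of 15 · BRRBRRBBBBRB · max L 317/1024 · min R 159/512 → 635/2048
13 of 15 · BRRBRRBBBBRBB · max L 635/2048 · min R 159/512 → 1271/4096
14 of 15 · BRRBRRBBBBRBBR · max L 635/2048 · min R 1271/4096 → 2541/8192
15 of 15 · BRRBRRBBBBRBBRB · max L 2541/8192 · min R 1271/4096 → 5083/16384

5083/16384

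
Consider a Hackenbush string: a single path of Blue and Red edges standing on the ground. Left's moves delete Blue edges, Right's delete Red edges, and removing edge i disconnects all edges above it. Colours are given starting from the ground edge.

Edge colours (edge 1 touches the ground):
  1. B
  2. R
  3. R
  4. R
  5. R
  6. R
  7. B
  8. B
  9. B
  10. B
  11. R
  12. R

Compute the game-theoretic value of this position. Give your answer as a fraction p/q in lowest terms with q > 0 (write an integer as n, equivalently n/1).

Build v(s[:k]) for k = 1..12, string s = B R R R R R B B B B R R.
step 1: add B to get B; options L={ 0 } R={ — } ⇒ 1
step 2: add R to get BR; options L={ 0 } R={ 1 } ⇒ 1/2
step 3: add R to get BRR; options L={ 0 } R={ 1/2; 1 } ⇒ 1/4
step 4: add R to get BRRR; options L={ 0 } R={ 1/4; 1/2; 1 } ⇒ 1/8
step 5: add R to get BRRRR; options L={ 0 } R={ 1/8; 1/4; 1/2; 1 } ⇒ 1/16
step 6: add R to get BRRRRR; options L={ 0 } R={ 1/16; 1/8; 1/4; 1/2; 1 } ⇒ 1/32
step 7: add B to get BRRRRRB; options L={ 0; 1/32 } R={ 1/16; 1/8; 1/4; 1/2; 1 } ⇒ 3/64
step 8: add B to get BRRRRRBB; options L={ 0; 1/32; 3/64 } R={ 1/16; 1/8; 1/4; 1/2; 1 } ⇒ 7/128
step 9: add B to get BRRRRRBBB; options L={ 0; 1/32; 3/64; 7/128 } R={ 1/16; 1/8; 1/4; 1/2; 1 } ⇒ 15/256
step 10: add B to get BRRRRRBBBB; options L={ 0; 1/32; 3/64; 7/128; 15/256 } R={ 1/16; 1/8; 1/4; 1/2; 1 } ⇒ 31/512
step 11: add R to get BRRRRRBBBBR; options L={ 0; 1/32; 3/64; 7/128; 15/256 } R={ 31/512; 1/16; 1/8; 1/4; 1/2; 1 } ⇒ 61/1024
step 12: add R to get BRRRRRBBBBRR; options L={ 0; 1/32; 3/64; 7/128; 15/256 } R={ 61/1024; 31/512; 1/16; 1/8; 1/4; 1/2; 1 } ⇒ 121/2048

121/2048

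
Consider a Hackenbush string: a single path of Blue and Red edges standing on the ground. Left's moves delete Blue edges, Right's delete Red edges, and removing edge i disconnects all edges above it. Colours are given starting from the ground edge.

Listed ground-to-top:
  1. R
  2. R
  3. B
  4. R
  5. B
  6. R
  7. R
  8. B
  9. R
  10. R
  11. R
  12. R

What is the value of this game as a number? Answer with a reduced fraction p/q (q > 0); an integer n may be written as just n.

Build G(s[:k]) for k = 1..12, string s = R R B R B R R B R R R R.
R: Left { ∅ }, Right { 0 } gives simplest -1
RR: Left { ∅ }, Right { -1, 0 } gives simplest -2
RRB: Left { -2 }, Right { -1, 0 } gives simplest -3/2
RRBR: Left { -2 }, Right { -3/2, -1, 0 } gives simplest -7/4
RRBRB: Left { -2, -7/4 }, Right { -3/2, -1, 0 } gives simplest -13/8
RRBRBR: Left { -2, -7/4 }, Right { -13/8, -3/2, -1, 0 } gives simplest -27/16
RRBRBRR: Left { -2, -7/4 }, Right { -27/16, -13/8, -3/2, -1, 0 } gives simplest -55/32
RRBRBRRB: Left { -2, -7/4, -55/32 }, Right { -27/16, -13/8, -3/2, -1, 0 } gives simplest -109/64
RRBRBRRBR: Left { -2, -7/4, -55/32 }, Right { -109/64, -27/16, -13/8, -3/2, -1, 0 } gives simplest -219/128
RRBRBRRBRR: Left { -2, -7/4, -55/32 }, Right { -219/128, -109/64, -27/16, -13/8, -3/2, -1, 0 } gives simplest -439/256
RRBRBRRBRRR: Left { -2, -7/4, -55/32 }, Right { -439/256, -219/128, -109/64, -27/16, -13/8, -3/2, -1, 0 } gives simplest -879/512
RRBRBRRBRRRR: Left { -2, -7/4, -55/32 }, Right { -879/512, -439/256, -219/128, -109/64, -27/16, -13/8, -3/2, -1, 0 } gives simplest -1759/1024

-1759/1024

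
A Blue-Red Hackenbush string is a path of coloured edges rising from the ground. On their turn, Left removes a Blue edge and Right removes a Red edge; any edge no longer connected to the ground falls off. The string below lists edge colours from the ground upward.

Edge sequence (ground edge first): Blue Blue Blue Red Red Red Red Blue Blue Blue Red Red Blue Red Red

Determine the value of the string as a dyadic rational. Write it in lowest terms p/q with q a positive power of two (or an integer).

8649/4096

Recurse on prefixes of the 15-edge string Blue Blue Blue Red Red Red Red Blue Blue Blue Red Red Blue Red Red:
g_1 [B]  L=[0]  R=[none]  — 1
g_2 [BB]  L=[0, 1]  R=[none]  — 2
g_3 [BBB]  L=[0, 1, 2]  R=[none]  — 3
g_4 [BBBR]  L=[0, 1, 2]  R=[3]  — 5/2
g_5 [BBBRR]  L=[0, 1, 2]  R=[5/2, 3]  — 9/4
g_6 [BBBRRR]  L=[0, 1, 2]  R=[9/4, 5/2, 3]  — 17/8
g_7 [BBBRRRR]  L=[0, 1, 2]  R=[17/8, 9/4, 5/2, 3]  — 33/16
g_8 [BBBRRRRB]  L=[0, 1, 2, 33/16]  R=[17/8, 9/4, 5/2, 3]  — 67/32
g_9 [BBBRRRRBB]  L=[0, 1, 2, 33/16, 67/32]  R=[17/8, 9/4, 5/2, 3]  — 135/64
g_10 [BBBRRRRBBB]  L=[0, 1, 2, 33/16, 67/32, 135/64]  R=[17/8, 9/4, 5/2, 3]  — 271/128
g_11 [BBBRRRRBBBR]  L=[0, 1, 2, 33/16, 67/32, 135/64]  R=[271/128, 17/8, 9/4, 5/2, 3]  — 541/256
g_12 [BBBRRRRBBBRR]  L=[0, 1, 2, 33/16, 67/32, 135/64]  R=[541/256, 271/128, 17/8, 9/4, 5/2, 3]  — 1081/512
g_13 [BBBRRRRBBBRRB]  L=[0, 1, 2, 33/16, 67/32, 135/64, 1081/512]  R=[541/256, 271/128, 17/8, 9/4, 5/2, 3]  — 2163/1024
g_14 [BBBRRRRBBBRRBR]  L=[0, 1, 2, 33/16, 67/32, 135/64, 1081/512]  R=[2163/1024, 541/256, 271/128, 17/8, 9/4, 5/2, 3]  — 4325/2048
g_15 [BBBRRRRBBBRRBRR]  L=[0, 1, 2, 33/16, 67/32, 135/64, 1081/512]  R=[4325/2048, 2163/1024, 541/256, 271/128, 17/8, 9/4, 5/2, 3]  — 8649/4096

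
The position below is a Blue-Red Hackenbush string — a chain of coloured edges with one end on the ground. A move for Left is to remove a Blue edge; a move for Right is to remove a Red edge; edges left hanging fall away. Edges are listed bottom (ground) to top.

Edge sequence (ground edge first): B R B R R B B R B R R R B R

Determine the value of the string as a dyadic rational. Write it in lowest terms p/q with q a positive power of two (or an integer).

4933/8192

1 of 14 · B · max L 0 · min R +∞ ⇒ 1
2 of 14 · BR · max L 0 · min R 1 ⇒ 1/2
3 of 14 · BRB · max L 1/2 · min R 1 ⇒ 3/4
4 of 14 · BRBR · max L 1/2 · min R 3/4 ⇒ 5/8
5 of 14 · BRBRR · max L 1/2 · min R 5/8 ⇒ 9/16
6 of 14 · BRBRRB · max L 9/16 · min R 5/8 ⇒ 19/32
7 of 14 · BRBRRBB · max L 19/32 · min R 5/8 ⇒ 39/64
8 of 14 · BRBRRBBR · max L 19/32 · min R 39/64 ⇒ 77/128
9 of 14 · BRBRRBBRB · max L 77/128 · min R 39/64 ⇒ 155/256
10 of 14 · BRBRRBBRBR · max L 77/128 · min R 155/256 ⇒ 309/512
11 of 14 · BRBRRBBRBRR · max L 77/128 · min R 309/512 ⇒ 617/1024
12 of 14 · BRBRRBBRBRRR · max L 77/128 · min R 617/1024 ⇒ 1233/2048
13 of 14 · BRBRRBBRBRRRB · max L 1233/2048 · min R 617/1024 ⇒ 2467/4096
14 of 14 · BRBRRBBRBRRRBR · max L 1233/2048 · min R 2467/4096 ⇒ 4933/8192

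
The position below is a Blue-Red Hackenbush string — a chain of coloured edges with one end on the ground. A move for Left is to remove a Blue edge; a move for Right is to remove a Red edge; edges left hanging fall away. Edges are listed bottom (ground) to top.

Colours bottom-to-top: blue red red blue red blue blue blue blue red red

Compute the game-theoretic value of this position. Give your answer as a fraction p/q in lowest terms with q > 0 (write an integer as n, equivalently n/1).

v_1 [b]  L=[0]  R=[]  => 1
v_2 [br]  L=[0]  R=[1]  => 1/2
v_3 [brr]  L=[0]  R=[1/2,1]  => 1/4
v_4 [brrb]  L=[0,1/4]  R=[1/2,1]  => 3/8
v_5 [brrbr]  L=[0,1/4]  R=[3/8,1/2,1]  => 5/16
v_6 [brrbrb]  L=[0,1/4,5/16]  R=[3/8,1/2,1]  => 11/32
v_7 [brrbrbb]  L=[0,1/4,5/16,11/32]  R=[3/8,1/2,1]  => 23/64
v_8 [brrbrbbb]  L=[0,1/4,5/16,11/32,23/64]  R=[3/8,1/2,1]  => 47/128
v_9 [brrbrbbbb]  L=[0,1/4,5/16,11/32,23/64,47/128]  R=[3/8,1/2,1]  => 95/256
v_10 [brrbrbbbbr]  L=[0,1/4,5/16,11/32,23/64,47/128]  R=[95/256,3/8,1/2,1]  => 189/512
v_11 [brrbrbbbbrr]  L=[0,1/4,5/16,11/32,23/64,47/128]  R=[189/512,95/256,3/8,1/2,1]  => 377/1024

377/1024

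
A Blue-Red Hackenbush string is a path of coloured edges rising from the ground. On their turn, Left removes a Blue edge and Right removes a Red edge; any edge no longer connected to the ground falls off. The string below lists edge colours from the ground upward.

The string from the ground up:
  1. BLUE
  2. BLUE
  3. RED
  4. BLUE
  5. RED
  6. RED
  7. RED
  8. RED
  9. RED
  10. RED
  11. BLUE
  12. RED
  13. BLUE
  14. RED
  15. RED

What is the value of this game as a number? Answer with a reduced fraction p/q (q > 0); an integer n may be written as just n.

12329/8192

Prefix values for BLUE BLUE RED BLUE RED RED RED RED RED RED BLUE RED BLUE RED RED via {L|R} + simplicity:
step 1: add BLUE to get B; options L={ 0 } R={ — } => 1
step 2: add BLUE to get BB; options L={ 0, 1 } R={ — } => 2
step 3: add RED to get BBR; options L={ 0, 1 } R={ 2 } => 3/2
step 4: add BLUE to get BBRB; options L={ 0, 1, 3/2 } R={ 2 } => 7/4
step 5: add RED to get BBRBR; options L={ 0, 1, 3/2 } R={ 7/4, 2 } => 13/8
step 6: add RED to get BBRBRR; options L={ 0, 1, 3/2 } R={ 13/8, 7/4, 2 } => 25/16
step 7: add RED to get BBRBRRR; options L={ 0, 1, 3/2 } R={ 25/16, 13/8, 7/4, 2 } => 49/32
step 8: add RED to get BBRBRRRR; options L={ 0, 1, 3/2 } R={ 49/32, 25/16, 13/8, 7/4, 2 } => 97/64
step 9: add RED to get BBRBRRRRR; options L={ 0, 1, 3/2 } R={ 97/64, 49/32, 25/16, 13/8, 7/4, 2 } => 193/128
step 10: add RED to get BBRBRRRRRR; options L={ 0, 1, 3/2 } R={ 193/128, 97/64, 49/32, 25/16, 13/8, 7/4, 2 } => 385/256
step 11: add BLUE to get BBRBRRRRRRB; options L={ 0, 1, 3/2, 385/256 } R={ 193/128, 97/64, 49/32, 25/16, 13/8, 7/4, 2 } => 771/512
step 12: add RED to get BBRBRRRRRRBR; options L={ 0, 1, 3/2, 385/256 } R={ 771/512, 193/128, 97/64, 49/32, 25/16, 13/8, 7/4, 2 } => 1541/1024
step 13: add BLUE to get BBRBRRRRRRBRB; options L={ 0, 1, 3/2, 385/256, 1541/1024 } R={ 771/512, 193/128, 97/64, 49/32, 25/16, 13/8, 7/4, 2 } => 3083/2048
step 14: add RED to get BBRBRRRRRRBRBR; options L={ 0, 1, 3/2, 385/256, 1541/1024 } R={ 3083/2048, 771/512, 193/128, 97/64, 49/32, 25/16, 13/8, 7/4, 2 } => 6165/4096
step 15: add RED to get BBRBRRRRRRBRBRR; options L={ 0, 1, 3/2, 385/256, 1541/1024 } R={ 6165/4096, 3083/2048, 771/512, 193/128, 97/64, 49/32, 25/16, 13/8, 7/4, 2 } => 12329/8192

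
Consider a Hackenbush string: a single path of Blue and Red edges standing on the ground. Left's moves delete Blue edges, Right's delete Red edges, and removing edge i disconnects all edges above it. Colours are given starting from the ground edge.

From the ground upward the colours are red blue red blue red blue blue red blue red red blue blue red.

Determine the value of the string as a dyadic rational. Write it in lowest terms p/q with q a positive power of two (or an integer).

-5299/8192

G_1 [r]  L=[—]  R=[0]  => -1
G_2 [rb]  L=[-1]  R=[0]  => -1/2
G_3 [rbr]  L=[-1]  R=[-1/2 0]  => -3/4
G_4 [rbrb]  L=[-1 -3/4]  R=[-1/2 0]  => -5/8
G_5 [rbrbr]  L=[-1 -3/4]  R=[-5/8 -1/2 0]  => -11/16
G_6 [rbrbrb]  L=[-1 -3/4 -11/16]  R=[-5/8 -1/2 0]  => -21/32
G_7 [rbrbrbb]  L=[-1 -3/4 -11/16 -21/32]  R=[-5/8 -1/2 0]  => -41/64
G_8 [rbrbrbbr]  L=[-1 -3/4 -11/16 -21/32]  R=[-41/64 -5/8 -1/2 0]  => -83/128
G_9 [rbrbrbbrb]  L=[-1 -3/4 -11/16 -21/32 -83/128]  R=[-41/64 -5/8 -1/2 0]  => -165/256
G_10 [rbrbrbbrbr]  L=[-1 -3/4 -11/16 -21/32 -83/128]  R=[-165/256 -41/64 -5/8 -1/2 0]  => -331/512
G_11 [rbrbrbbrbrr]  L=[-1 -3/4 -11/16 -21/32 -83/128]  R=[-331/512 -165/256 -41/64 -5/8 -1/2 0]  => -663/1024
G_12 [rbrbrbbrbrrb]  L=[-1 -3/4 -11/16 -21/32 -83/128 -663/1024]  R=[-331/512 -165/256 -41/64 -5/8 -1/2 0]  => -1325/2048
G_13 [rbrbrbbrbrrbb]  L=[-1 -3/4 -11/16 -21/32 -83/128 -663/1024 -1325/2048]  R=[-331/512 -165/256 -41/64 -5/8 -1/2 0]  => -2649/4096
G_14 [rbrbrbbrbrrbbr]  L=[-1 -3/4 -11/16 -21/32 -83/128 -663/1024 -1325/2048]  R=[-2649/4096 -331/512 -165/256 -41/64 -5/8 -1/2 0]  => -5299/8192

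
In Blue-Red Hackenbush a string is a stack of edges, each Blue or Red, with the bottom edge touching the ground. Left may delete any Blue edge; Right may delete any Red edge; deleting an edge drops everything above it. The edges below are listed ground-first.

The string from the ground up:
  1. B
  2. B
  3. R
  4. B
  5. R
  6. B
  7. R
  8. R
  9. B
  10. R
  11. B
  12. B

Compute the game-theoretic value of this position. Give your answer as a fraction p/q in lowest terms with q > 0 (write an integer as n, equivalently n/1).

1687/1024

Prefix values for B B R B R B R R B R B B via {L|R} + simplicity:
step 1: add B to get B; options L={ 0 } R={ ∅ } => 1
step 2: add B to get BB; options L={ 0, 1 } R={ ∅ } => 2
step 3: add R to get BBR; options L={ 0, 1 } R={ 2 } => 3/2
step 4: add B to get BBRB; options L={ 0, 1, 3/2 } R={ 2 } => 7/4
step 5: add R to get BBRBR; options L={ 0, 1, 3/2 } R={ 7/4, 2 } => 13/8
step 6: add B to get BBRBRB; options L={ 0, 1, 3/2, 13/8 } R={ 7/4, 2 } => 27/16
step 7: add R to get BBRBRBR; options L={ 0, 1, 3/2, 13/8 } R={ 27/16, 7/4, 2 } => 53/32
step 8: add R to get BBRBRBRR; options L={ 0, 1, 3/2, 13/8 } R={ 53/32, 27/16, 7/4, 2 } => 105/64
step 9: add B to get BBRBRBRRB; options L={ 0, 1, 3/2, 13/8, 105/64 } R={ 53/32, 27/16, 7/4, 2 } => 211/128
step 10: add R to get BBRBRBRRBR; options L={ 0, 1, 3/2, 13/8, 105/64 } R={ 211/128, 53/32, 27/16, 7/4, 2 } => 421/256
step 11: add B to get BBRBRBRRBRB; options L={ 0, 1, 3/2, 13/8, 105/64, 421/256 } R={ 211/128, 53/32, 27/16, 7/4, 2 } => 843/512
step 12: add B to get BBRBRBRRBRBB; options L={ 0, 1, 3/2, 13/8, 105/64, 421/256, 843/512 } R={ 211/128, 53/32, 27/16, 7/4, 2 } => 1687/1024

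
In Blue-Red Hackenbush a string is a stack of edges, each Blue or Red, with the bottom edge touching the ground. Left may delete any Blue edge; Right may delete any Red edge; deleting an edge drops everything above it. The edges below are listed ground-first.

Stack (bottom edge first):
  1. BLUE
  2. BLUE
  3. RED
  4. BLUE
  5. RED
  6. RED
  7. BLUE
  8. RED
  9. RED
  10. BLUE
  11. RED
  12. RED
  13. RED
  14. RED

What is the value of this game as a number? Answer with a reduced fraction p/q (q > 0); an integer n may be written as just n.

6433/4096

v_1 [B]  L=[0]  R=[∅]  → 1
v_2 [BB]  L=[0 1]  R=[∅]  → 2
v_3 [BBR]  L=[0 1]  R=[2]  → 3/2
v_4 [BBRB]  L=[0 1 3/2]  R=[2]  → 7/4
v_5 [BBRBR]  L=[0 1 3/2]  R=[7/4 2]  → 13/8
v_6 [BBRBRR]  L=[0 1 3/2]  R=[13/8 7/4 2]  → 25/16
v_7 [BBRBRRB]  L=[0 1 3/2 25/16]  R=[13/8 7/4 2]  → 51/32
v_8 [BBRBRRBR]  L=[0 1 3/2 25/16]  R=[51/32 13/8 7/4 2]  → 101/64
v_9 [BBRBRRBRR]  L=[0 1 3/2 25/16]  R=[101/64 51/32 13/8 7/4 2]  → 201/128
v_10 [BBRBRRBRRB]  L=[0 1 3/2 25/16 201/128]  R=[101/64 51/32 13/8 7/4 2]  → 403/256
v_11 [BBRBRRBRRBR]  L=[0 1 3/2 25/16 201/128]  R=[403/256 101/64 51/32 13/8 7/4 2]  → 805/512
v_12 [BBRBRRBRRBRR]  L=[0 1 3/2 25/16 201/128]  R=[805/512 403/256 101/64 51/32 13/8 7/4 2]  → 1609/1024
v_13 [BBRBRRBRRBRRR]  L=[0 1 3/2 25/16 201/128]  R=[1609/1024 805/512 403/256 101/64 51/32 13/8 7/4 2]  → 3217/2048
v_14 [BBRBRRBRRBRRRR]  L=[0 1 3/2 25/16 201/128]  R=[3217/2048 1609/1024 805/512 403/256 101/64 51/32 13/8 7/4 2]  → 6433/4096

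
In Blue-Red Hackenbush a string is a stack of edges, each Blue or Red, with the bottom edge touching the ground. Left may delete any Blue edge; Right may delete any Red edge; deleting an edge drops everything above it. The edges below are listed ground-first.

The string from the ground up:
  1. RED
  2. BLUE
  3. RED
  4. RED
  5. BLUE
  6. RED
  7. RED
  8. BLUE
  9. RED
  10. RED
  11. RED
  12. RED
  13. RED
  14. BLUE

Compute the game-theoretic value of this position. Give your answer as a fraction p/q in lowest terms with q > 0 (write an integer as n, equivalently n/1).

g(R) = {  | 0 } → -1
g(RB) = { -1 | 0 } → -1/2
g(RBR) = { -1 | -1/2, 0 } → -3/4
g(RBRR) = { -1 | -3/4, -1/2, 0 } → -7/8
g(RBRRB) = { -1, -7/8 | -3/4, -1/2, 0 } → -13/16
g(RBRRBR) = { -1, -7/8 | -13/16, -3/4, -1/2, 0 } → -27/32
g(RBRRBRR) = { -1, -7/8 | -27/32, -13/16, -3/4, -1/2, 0 } → -55/64
g(RBRRBRRB) = { -1, -7/8, -55/64 | -27/32, -13/16, -3/4, -1/2, 0 } → -109/128
g(RBRRBRRBR) = { -1, -7/8, -55/64 | -109/128, -27/32, -13/16, -3/4, -1/2, 0 } → -219/256
g(RBRRBRRBRR) = { -1, -7/8, -55/64 | -219/256, -109/128, -27/32, -13/16, -3/4, -1/2, 0 } → -439/512
g(RBRRBRRBRRR) = { -1, -7/8, -55/64 | -439/512, -219/256, -109/128, -27/32, -13/16, -3/4, -1/2, 0 } → -879/1024
g(RBRRBRRBRRRR) = { -1, -7/8, -55/64 | -879/1024, -439/512, -219/256, -109/128, -27/32, -13/16, -3/4, -1/2, 0 } → -1759/2048
g(RBRRBRRBRRRRR) = { -1, -7/8, -55/64 | -1759/2048, -879/1024, -439/512, -219/256, -109/128, -27/32, -13/16, -3/4, -1/2, 0 } → -3519/4096
g(RBRRBRRBRRRRRB) = { -1, -7/8, -55/64, -3519/4096 | -1759/2048, -879/1024, -439/512, -219/256, -109/128, -27/32, -13/16, -3/4, -1/2, 0 } → -7037/8192

-7037/8192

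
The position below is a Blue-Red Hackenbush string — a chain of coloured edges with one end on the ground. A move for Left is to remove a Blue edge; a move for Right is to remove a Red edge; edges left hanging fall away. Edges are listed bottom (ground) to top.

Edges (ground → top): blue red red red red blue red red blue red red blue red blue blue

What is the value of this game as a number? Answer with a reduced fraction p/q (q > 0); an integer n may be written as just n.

Prefix values for blue red red red red blue red red blue red red blue red blue blue via {L|R} + simplicity:
1 of 15 · b · max L 0 · min R +∞ ⇒ 1
2 of 15 · br · max L 0 · min R 1 ⇒ 1/2
3 of 15 · brr · max L 0 · min R 1/2 ⇒ 1/4
4 of 15 · brrr · max L 0 · min R 1/4 ⇒ 1/8
5 of 15 · brrrr · max L 0 · min R 1/8 ⇒ 1/16
6 of 15 · brrrrb · max L 1/16 · min R 1/8 ⇒ 3/32
7 of 15 · brrrrbr · max L 1/16 · min R 3/32 ⇒ 5/64
8 of 15 · brrrrbrr · max L 1/16 · min R 5/64 ⇒ 9/128
9 of 15 · brrrrbrrb · max L 9/128 · min R 5/64 ⇒ 19/256
10 of 15 · brrrrbrrbr · max L 9/128 · min R 19/256 ⇒ 37/512
11 of 15 · brrrrbrrbrr · max L 9/128 · min R 37/512 ⇒ 73/1024
12 of 15 · brrrrbrrbrrb · max L 73/1024 · min R 37/512 ⇒ 147/2048
13 of 15 · brrrrbrrbrrbr · max L 73/1024 · min R 147/2048 ⇒ 293/4096
14 of 15 · brrrrbrrbrrbrb · max L 293/4096 · min R 147/2048 ⇒ 587/8192
15 of 15 · brrrrbrrbrrbrbb · max L 587/8192 · min R 147/2048 ⇒ 1175/16384

1175/16384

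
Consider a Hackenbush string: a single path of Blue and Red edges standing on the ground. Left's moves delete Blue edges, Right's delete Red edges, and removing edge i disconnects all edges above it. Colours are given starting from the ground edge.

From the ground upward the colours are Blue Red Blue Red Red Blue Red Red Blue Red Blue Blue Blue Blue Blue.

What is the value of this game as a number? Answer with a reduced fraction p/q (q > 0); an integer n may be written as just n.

9407/16384

Build g(s[:k]) for k = 1..15, string s = Blue Red Blue Red Red Blue Red Red Blue Red Blue Blue Blue Blue Blue.
g(B) = { 0 |  } → 1
g(BR) = { 0 | 1 } → 1/2
g(BRB) = { 0, 1/2 | 1 } → 3/4
g(BRBR) = { 0, 1/2 | 3/4, 1 } → 5/8
g(BRBRR) = { 0, 1/2 | 5/8, 3/4, 1 } → 9/16
g(BRBRRB) = { 0, 1/2, 9/16 | 5/8, 3/4, 1 } → 19/32
g(BRBRRBR) = { 0, 1/2, 9/16 | 19/32, 5/8, 3/4, 1 } → 37/64
g(BRBRRBRR) = { 0, 1/2, 9/16 | 37/64, 19/32, 5/8, 3/4, 1 } → 73/128
g(BRBRRBRRB) = { 0, 1/2, 9/16, 73/128 | 37/64, 19/32, 5/8, 3/4, 1 } → 147/256
g(BRBRRBRRBR) = { 0, 1/2, 9/16, 73/128 | 147/256, 37/64, 19/32, 5/8, 3/4, 1 } → 293/512
g(BRBRRBRRBRB) = { 0, 1/2, 9/16, 73/128, 293/512 | 147/256, 37/64, 19/32, 5/8, 3/4, 1 } → 587/1024
g(BRBRRBRRBRBB) = { 0, 1/2, 9/16, 73/128, 293/512, 587/1024 | 147/256, 37/64, 19/32, 5/8, 3/4, 1 } → 1175/2048
g(BRBRRBRRBRBBB) = { 0, 1/2, 9/16, 73/128, 293/512, 587/1024, 1175/2048 | 147/256, 37/64, 19/32, 5/8, 3/4, 1 } → 2351/4096
g(BRBRRBRRBRBBBB) = { 0, 1/2, 9/16, 73/128, 293/512, 587/1024, 1175/2048, 2351/4096 | 147/256, 37/64, 19/32, 5/8, 3/4, 1 } → 4703/8192
g(BRBRRBRRBRBBBBB) = { 0, 1/2, 9/16, 73/128, 293/512, 587/1024, 1175/2048, 2351/4096, 4703/8192 | 147/256, 37/64, 19/32, 5/8, 3/4, 1 } → 9407/16384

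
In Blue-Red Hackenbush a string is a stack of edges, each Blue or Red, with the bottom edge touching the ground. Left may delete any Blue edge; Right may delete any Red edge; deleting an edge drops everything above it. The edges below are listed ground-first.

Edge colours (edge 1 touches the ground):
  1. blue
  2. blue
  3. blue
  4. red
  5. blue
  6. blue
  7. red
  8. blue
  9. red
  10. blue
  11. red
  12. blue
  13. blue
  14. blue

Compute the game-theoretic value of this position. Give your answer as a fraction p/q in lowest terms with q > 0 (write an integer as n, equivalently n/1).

5807/2048

value_1 [b]  L=[0]  R=[none]  -> 1
value_2 [bb]  L=[0; 1]  R=[none]  -> 2
value_3 [bbb]  L=[0; 1; 2]  R=[none]  -> 3
value_4 [bbbr]  L=[0; 1; 2]  R=[3]  -> 5/2
value_5 [bbbrb]  L=[0; 1; 2; 5/2]  R=[3]  -> 11/4
value_6 [bbbrbb]  L=[0; 1; 2; 5/2; 11/4]  R=[3]  -> 23/8
value_7 [bbbrbbr]  L=[0; 1; 2; 5/2; 11/4]  R=[23/8; 3]  -> 45/16
value_8 [bbbrbbrb]  L=[0; 1; 2; 5/2; 11/4; 45/16]  R=[23/8; 3]  -> 91/32
value_9 [bbbrbbrbr]  L=[0; 1; 2; 5/2; 11/4; 45/16]  R=[91/32; 23/8; 3]  -> 181/64
value_10 [bbbrbbrbrb]  L=[0; 1; 2; 5/2; 11/4; 45/16; 181/64]  R=[91/32; 23/8; 3]  -> 363/128
value_11 [bbbrbbrbrbr]  L=[0; 1; 2; 5/2; 11/4; 45/16; 181/64]  R=[363/128; 91/32; 23/8; 3]  -> 725/256
value_12 [bbbrbbrbrbrb]  L=[0; 1; 2; 5/2; 11/4; 45/16; 181/64; 725/256]  R=[363/128; 91/32; 23/8; 3]  -> 1451/512
value_13 [bbbrbbrbrbrbb]  L=[0; 1; 2; 5/2; 11/4; 45/16; 181/64; 725/256; 1451/512]  R=[363/128; 91/32; 23/8; 3]  -> 2903/1024
value_14 [bbbrbbrbrbrbbb]  L=[0; 1; 2; 5/2; 11/4; 45/16; 181/64; 725/256; 1451/512; 2903/1024]  R=[363/128; 91/32; 23/8; 3]  -> 5807/2048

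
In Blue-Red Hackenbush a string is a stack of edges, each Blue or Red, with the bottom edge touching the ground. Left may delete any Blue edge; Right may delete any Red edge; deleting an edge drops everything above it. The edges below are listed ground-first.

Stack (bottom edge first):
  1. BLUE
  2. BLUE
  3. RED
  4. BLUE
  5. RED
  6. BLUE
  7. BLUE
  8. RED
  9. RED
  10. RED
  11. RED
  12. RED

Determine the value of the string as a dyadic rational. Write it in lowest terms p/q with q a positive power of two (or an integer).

1729/1024

Recurse on prefixes of the 12-edge string BLUE BLUE RED BLUE RED BLUE BLUE RED RED RED RED RED:
1 of 12 · B · max L 0 · min R +∞ gives 1
2 of 12 · BB · max L 1 · min R +∞ gives 2
3 of 12 · BBR · max L 1 · min R 2 gives 3/2
4 of 12 · BBRB · max L 3/2 · min R 2 gives 7/4
5 of 12 · BBRBR · max L 3/2 · min R 7/4 gives 13/8
6 of 12 · BBRBRB · max L 13/8 · min R 7/4 gives 27/16
7 of 12 · BBRBRBB · max L 27/16 · min R 7/4 gives 55/32
8 of 12 · BBRBRBBR · max L 27/16 · min R 55/32 gives 109/64
9 of 12 · BBRBRBBRR · max L 27/16 · min R 109/64 gives 217/128
10 of 12 · BBRBRBBRRR · max L 27/16 · min R 217/128 gives 433/256
11 of 12 · BBRBRBBRRRR · max L 27/16 · min R 433/256 gives 865/512
12 of 12 · BBRBRBBRRRRR · max L 27/16 · min R 865/512 gives 1729/1024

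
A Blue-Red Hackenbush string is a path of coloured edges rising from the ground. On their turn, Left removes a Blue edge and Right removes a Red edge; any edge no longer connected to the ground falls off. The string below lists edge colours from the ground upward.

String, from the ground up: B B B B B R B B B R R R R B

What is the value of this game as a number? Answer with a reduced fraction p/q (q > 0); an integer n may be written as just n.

2499/512

Build v(s[:k]) for k = 1..14, string s = B B B B B R B B B R R R R B.
v_1 [B]  L=[0]  R=[·]  = 1
v_2 [BB]  L=[0 1]  R=[·]  = 2
v_3 [BBB]  L=[0 1 2]  R=[·]  = 3
v_4 [BBBB]  L=[0 1 2 3]  R=[·]  = 4
v_5 [BBBBB]  L=[0 1 2 3 4]  R=[·]  = 5
v_6 [BBBBBR]  L=[0 1 2 3 4]  R=[5]  = 9/2
v_7 [BBBBBRB]  L=[0 1 2 3 4 9/2]  R=[5]  = 19/4
v_8 [BBBBBRBB]  L=[0 1 2 3 4 9/2 19/4]  R=[5]  = 39/8
v_9 [BBBBBRBBB]  L=[0 1 2 3 4 9/2 19/4 39/8]  R=[5]  = 79/16
v_10 [BBBBBRBBBR]  L=[0 1 2 3 4 9/2 19/4 39/8]  R=[79/16 5]  = 157/32
v_11 [BBBBBRBBBRR]  L=[0 1 2 3 4 9/2 19/4 39/8]  R=[157/32 79/16 5]  = 313/64
v_12 [BBBBBRBBBRRR]  L=[0 1 2 3 4 9/2 19/4 39/8]  R=[313/64 157/32 79/16 5]  = 625/128
v_13 [BBBBBRBBBRRRR]  L=[0 1 2 3 4 9/2 19/4 39/8]  R=[625/128 313/64 157/32 79/16 5]  = 1249/256
v_14 [BBBBBRBBBRRRRB]  L=[0 1 2 3 4 9/2 19/4 39/8 1249/256]  R=[625/128 313/64 157/32 79/16 5]  = 2499/512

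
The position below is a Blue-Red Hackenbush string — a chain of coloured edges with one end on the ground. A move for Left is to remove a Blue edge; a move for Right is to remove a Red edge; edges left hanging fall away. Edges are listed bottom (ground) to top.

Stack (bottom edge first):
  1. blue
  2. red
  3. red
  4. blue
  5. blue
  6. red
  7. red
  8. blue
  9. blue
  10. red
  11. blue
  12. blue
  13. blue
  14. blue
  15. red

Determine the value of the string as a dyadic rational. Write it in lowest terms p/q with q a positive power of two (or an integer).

b: Left { 0 }, Right { — } => simplest 1
br: Left { 0 }, Right { 1 } => simplest 1/2
brr: Left { 0 }, Right { 1/2,1 } => simplest 1/4
brrb: Left { 0,1/4 }, Right { 1/2,1 } => simplest 3/8
brrbb: Left { 0,1/4,3/8 }, Right { 1/2,1 } => simplest 7/16
brrbbr: Left { 0,1/4,3/8 }, Right { 7/16,1/2,1 } => simplest 13/32
brrbbrr: Left { 0,1/4,3/8 }, Right { 13/32,7/16,1/2,1 } => simplest 25/64
brrbbrrb: Left { 0,1/4,3/8,25/64 }, Right { 13/32,7/16,1/2,1 } => simplest 51/128
brrbbrrbb: Left { 0,1/4,3/8,25/64,51/128 }, Right { 13/32,7/16,1/2,1 } => simplest 103/256
brrbbrrbbr: Left { 0,1/4,3/8,25/64,51/128 }, Right { 103/256,13/32,7/16,1/2,1 } => simplest 205/512
brrbbrrbbrb: Left { 0,1/4,3/8,25/64,51/128,205/512 }, Right { 103/256,13/32,7/16,1/2,1 } => simplest 411/1024
brrbbrrbbrbb: Left { 0,1/4,3/8,25/64,51/128,205/512,411/1024 }, Right { 103/256,13/32,7/16,1/2,1 } => simplest 823/2048
brrbbrrbbrbbb: Left { 0,1/4,3/8,25/64,51/128,205/512,411/1024,823/2048 }, Right { 103/256,13/32,7/16,1/2,1 } => simplest 1647/4096
brrbbrrbbrbbbb: Left { 0,1/4,3/8,25/64,51/128,205/512,411/1024,823/2048,1647/4096 }, Right { 103/256,13/32,7/16,1/2,1 } => simplest 3295/8192
brrbbrrbbrbbbbr: Left { 0,1/4,3/8,25/64,51/128,205/512,411/1024,823/2048,1647/4096 }, Right { 3295/8192,103/256,13/32,7/16,1/2,1 } => simplest 6589/16384

6589/16384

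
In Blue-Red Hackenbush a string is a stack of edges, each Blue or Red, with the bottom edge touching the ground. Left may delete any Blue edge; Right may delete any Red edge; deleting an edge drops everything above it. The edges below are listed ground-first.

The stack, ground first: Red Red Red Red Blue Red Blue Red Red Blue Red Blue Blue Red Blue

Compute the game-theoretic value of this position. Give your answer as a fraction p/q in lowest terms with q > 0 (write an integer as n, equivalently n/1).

Prefix values for Red Red Red Red Blue Red Blue Red Red Blue Red Blue Blue Red Blue via {L|R} + simplicity:
R: Left { ∅ }, Right { 0 } → simplest -1
RR: Left { ∅ }, Right { -1 0 } → simplest -2
RRR: Left { ∅ }, Right { -2 -1 0 } → simplest -3
RRRR: Left { ∅ }, Right { -3 -2 -1 0 } → simplest -4
RRRRB: Left { -4 }, Right { -3 -2 -1 0 } → simplest -7/2
RRRRBR: Left { -4 }, Right { -7/2 -3 -2 -1 0 } → simplest -15/4
RRRRBRB: Left { -4 -15/4 }, Right { -7/2 -3 -2 -1 0 } → simplest -29/8
RRRRBRBR: Left { -4 -15/4 }, Right { -29/8 -7/2 -3 -2 -1 0 } → simplest -59/16
RRRRBRBRR: Left { -4 -15/4 }, Right { -59/16 -29/8 -7/2 -3 -2 -1 0 } → simplest -119/32
RRRRBRBRRB: Left { -4 -15/4 -119/32 }, Right { -59/16 -29/8 -7/2 -3 -2 -1 0 } → simplest -237/64
RRRRBRBRRBR: Left { -4 -15/4 -119/32 }, Right { -237/64 -59/16 -29/8 -7/2 -3 -2 -1 0 } → simplest -475/128
RRRRBRBRRBRB: Left { -4 -15/4 -119/32 -475/128 }, Right { -237/64 -59/16 -29/8 -7/2 -3 -2 -1 0 } → simplest -949/256
RRRRBRBRRBRBB: Left { -4 -15/4 -119/32 -475/128 -949/256 }, Right { -237/64 -59/16 -29/8 -7/2 -3 -2 -1 0 } → simplest -1897/512
RRRRBRBRRBRBBR: Left { -4 -15/4 -119/32 -475/128 -949/256 }, Right { -1897/512 -237/64 -59/16 -29/8 -7/2 -3 -2 -1 0 } → simplest -3795/1024
RRRRBRBRRBRBBRB: Left { -4 -15/4 -119/32 -475/128 -949/256 -3795/1024 }, Right { -1897/512 -237/64 -59/16 -29/8 -7/2 -3 -2 -1 0 } → simplest -7589/2048

-7589/2048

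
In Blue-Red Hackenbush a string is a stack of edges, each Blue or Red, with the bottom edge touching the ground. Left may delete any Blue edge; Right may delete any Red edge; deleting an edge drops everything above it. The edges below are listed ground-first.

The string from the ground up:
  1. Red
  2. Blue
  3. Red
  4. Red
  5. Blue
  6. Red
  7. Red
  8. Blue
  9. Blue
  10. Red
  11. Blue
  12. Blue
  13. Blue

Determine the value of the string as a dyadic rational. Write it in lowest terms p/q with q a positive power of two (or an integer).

-3473/4096

1 of 13 · R · max L −∞ · min R 0 = -1
2 of 13 · RB · max L -1 · min R 0 = -1/2
3 of 13 · RBR · max L -1 · min R -1/2 = -3/4
4 of 13 · RBRR · max L -1 · min R -3/4 = -7/8
5 of 13 · RBRRB · max L -7/8 · min R -3/4 = -13/16
6 of 13 · RBRRBR · max L -7/8 · min R -13/16 = -27/32
7 of 13 · RBRRBRR · max L -7/8 · min R -27/32 = -55/64
8 of 13 · RBRRBRRB · max L -55/64 · min R -27/32 = -109/128
9 of 13 · RBRRBRRBB · max L -109/128 · min R -27/32 = -217/256
10 of 13 · RBRRBRRBBR · max L -109/128 · min R -217/256 = -435/512
11 of 13 · RBRRBRRBBRB · max L -435/512 · min R -217/256 = -869/1024
12 of 13 · RBRRBRRBBRBB · max L -869/1024 · min R -217/256 = -1737/2048
13 of 13 · RBRRBRRBBRBBB · max L -1737/2048 · min R -217/256 = -3473/4096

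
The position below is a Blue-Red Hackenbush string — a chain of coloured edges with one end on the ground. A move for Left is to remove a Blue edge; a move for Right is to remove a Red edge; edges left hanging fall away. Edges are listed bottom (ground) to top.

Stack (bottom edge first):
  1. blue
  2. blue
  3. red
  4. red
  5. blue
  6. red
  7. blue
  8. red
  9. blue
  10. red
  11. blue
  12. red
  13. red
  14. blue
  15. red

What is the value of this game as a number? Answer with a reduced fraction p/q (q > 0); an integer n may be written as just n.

10917/8192

1 of 15 · b · max L 0 · min R +∞ — 1
2 of 15 · bb · max L 1 · min R +∞ — 2
3 of 15 · bbr · max L 1 · min R 2 — 3/2
4 of 15 · bbrr · max L 1 · min R 3/2 — 5/4
5 of 15 · bbrrb · max L 5/4 · min R 3/2 — 11/8
6 of 15 · bbrrbr · max L 5/4 · min R 11/8 — 21/16
7 of 15 · bbrrbrb · max L 21/16 · min R 11/8 — 43/32
8 of 15 · bbrrbrbr · max L 21/16 · min R 43/32 — 85/64
9 of 15 · bbrrbrbrb · max L 85/64 · min R 43/32 — 171/128
10 of 15 · bbrrbrbrbr · max L 85/64 · min R 171/128 — 341/256
11 of 15 · bbrrbrbrbrb · max L 341/256 · min R 171/128 — 683/512
12 of 15 · bbrrbrbrbrbr · max L 341/256 · min R 683/512 — 1365/1024
13 of 15 · bbrrbrbrbrbrr · max L 341/256 · min R 1365/1024 — 2729/2048
14 of 15 · bbrrbrbrbrbrrb · max L 2729/2048 · min R 1365/1024 — 5459/4096
15 of 15 · bbrrbrbrbrbrrbr · max L 2729/2048 · min R 5459/4096 — 10917/8192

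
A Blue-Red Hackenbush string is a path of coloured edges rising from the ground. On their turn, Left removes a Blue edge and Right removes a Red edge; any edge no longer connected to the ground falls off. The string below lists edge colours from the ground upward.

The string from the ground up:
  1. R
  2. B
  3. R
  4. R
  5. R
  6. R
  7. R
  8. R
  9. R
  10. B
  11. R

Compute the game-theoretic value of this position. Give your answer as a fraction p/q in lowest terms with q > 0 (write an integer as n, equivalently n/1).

Recurse on prefixes of the 11-edge string R B R R R R R R R B R:
1 of 11 · R · max L −∞ · min R 0 gives -1
2 of 11 · RB · max L -1 · min R 0 gives -1/2
3 of 11 · RBR · max L -1 · min R -1/2 gives -3/4
4 of 11 · RBRR · max L -1 · min R -3/4 gives -7/8
5 of 11 · RBRRR · max L -1 · min R -7/8 gives -15/16
6 of 11 · RBRRRR · max L -1 · min R -15/16 gives -31/32
7 of 11 · RBRRRRR · max L -1 · min R -31/32 gives -63/64
8 of 11 · RBRRRRRR · max L -1 · min R -63/64 gives -127/128
9 of 11 · RBRRRRRRR · max L -1 · min R -127/128 gives -255/256
10 of 11 · RBRRRRRRRB · max L -255/256 · min R -127/128 gives -509/512
11 of 11 · RBRRRRRRRBR · max L -255/256 · min R -509/512 gives -1019/1024

-1019/1024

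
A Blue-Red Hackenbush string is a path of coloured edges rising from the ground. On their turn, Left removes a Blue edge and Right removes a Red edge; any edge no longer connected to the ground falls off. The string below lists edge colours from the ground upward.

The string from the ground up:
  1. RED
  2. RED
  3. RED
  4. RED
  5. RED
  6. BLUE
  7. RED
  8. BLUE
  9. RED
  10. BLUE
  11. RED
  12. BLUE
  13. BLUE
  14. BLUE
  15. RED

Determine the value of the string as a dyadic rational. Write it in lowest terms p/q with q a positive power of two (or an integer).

Build val(s[:k]) for k = 1..15, string s = RED RED RED RED RED BLUE RED BLUE RED BLUE RED BLUE BLUE BLUE RED.
edge 1 of 15 (RED): { (no moves) | 0 } => -1
edge 2 of 15 (RED): { (no moves) | -1, 0 } => -2
edge 3 of 15 (RED): { (no moves) | -2, -1, 0 } => -3
edge 4 of 15 (RED): { (no moves) | -3, -2, -1, 0 } => -4
edge 5 of 15 (RED): { (no moves) | -4, -3, -2, -1, 0 } => -5
edge 6 of 15 (BLUE): { -5 | -4, -3, -2, -1, 0 } => -9/2
edge 7 of 15 (RED): { -5 | -9/2, -4, -3, -2, -1, 0 } => -19/4
edge 8 of 15 (BLUE): { -5, -19/4 | -9/2, -4, -3, -2, -1, 0 } => -37/8
edge 9 of 15 (RED): { -5, -19/4 | -37/8, -9/2, -4, -3, -2, -1, 0 } => -75/16
edge 10 of 15 (BLUE): { -5, -19/4, -75/16 | -37/8, -9/2, -4, -3, -2, -1, 0 } => -149/32
edge 11 of 15 (RED): { -5, -19/4, -75/16 | -149/32, -37/8, -9/2, -4, -3, -2, -1, 0 } => -299/64
edge 12 of 15 (BLUE): { -5, -19/4, -75/16, -299/64 | -149/32, -37/8, -9/2, -4, -3, -2, -1, 0 } => -597/128
edge 13 of 15 (BLUE): { -5, -19/4, -75/16, -299/64, -597/128 | -149/32, -37/8, -9/2, -4, -3, -2, -1, 0 } => -1193/256
edge 14 of 15 (BLUE): { -5, -19/4, -75/16, -299/64, -597/128, -1193/256 | -149/32, -37/8, -9/2, -4, -3, -2, -1, 0 } => -2385/512
edge 15 of 15 (RED): { -5, -19/4, -75/16, -299/64, -597/128, -1193/256 | -2385/512, -149/32, -37/8, -9/2, -4, -3, -2, -1, 0 } => -4771/1024

-4771/1024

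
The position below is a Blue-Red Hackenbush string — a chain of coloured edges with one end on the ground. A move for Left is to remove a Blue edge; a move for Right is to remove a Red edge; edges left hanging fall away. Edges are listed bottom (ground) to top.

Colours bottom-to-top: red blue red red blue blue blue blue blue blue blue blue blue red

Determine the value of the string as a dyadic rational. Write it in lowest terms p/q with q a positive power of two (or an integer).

value(r) = {  | 0 } = -1
value(rb) = { -1 | 0 } = -1/2
value(rbr) = { -1 | -1/2,0 } = -3/4
value(rbrr) = { -1 | -3/4,-1/2,0 } = -7/8
value(rbrrb) = { -1,-7/8 | -3/4,-1/2,0 } = -13/16
value(rbrrbb) = { -1,-7/8,-13/16 | -3/4,-1/2,0 } = -25/32
value(rbrrbbb) = { -1,-7/8,-13/16,-25/32 | -3/4,-1/2,0 } = -49/64
value(rbrrbbbb) = { -1,-7/8,-13/16,-25/32,-49/64 | -3/4,-1/2,0 } = -97/128
value(rbrrbbbbb) = { -1,-7/8,-13/16,-25/32,-49/64,-97/128 | -3/4,-1/2,0 } = -193/256
value(rbrrbbbbbb) = { -1,-7/8,-13/16,-25/32,-49/64,-97/128,-193/256 | -3/4,-1/2,0 } = -385/512
value(rbrrbbbbbbb) = { -1,-7/8,-13/16,-25/32,-49/64,-97/128,-193/256,-385/512 | -3/4,-1/2,0 } = -769/1024
value(rbrrbbbbbbbb) = { -1,-7/8,-13/16,-25/32,-49/64,-97/128,-193/256,-385/512,-769/1024 | -3/4,-1/2,0 } = -1537/2048
value(rbrrbbbbbbbbb) = { -1,-7/8,-13/16,-25/32,-49/64,-97/128,-193/256,-385/512,-769/1024,-1537/2048 | -3/4,-1/2,0 } = -3073/4096
value(rbrrbbbbbbbbbr) = { -1,-7/8,-13/16,-25/32,-49/64,-97/128,-193/256,-385/512,-769/1024,-1537/2048 | -3073/4096,-3/4,-1/2,0 } = -6147/8192

-6147/8192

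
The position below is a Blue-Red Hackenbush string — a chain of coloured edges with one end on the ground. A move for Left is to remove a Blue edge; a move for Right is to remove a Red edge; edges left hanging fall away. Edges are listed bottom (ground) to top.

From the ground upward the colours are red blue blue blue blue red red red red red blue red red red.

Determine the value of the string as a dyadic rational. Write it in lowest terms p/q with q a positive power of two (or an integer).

-1007/8192

r: Left { · }, Right { 0 } gives simplest -1
rb: Left { -1 }, Right { 0 } gives simplest -1/2
rbb: Left { -1; -1/2 }, Right { 0 } gives simplest -1/4
rbbb: Left { -1; -1/2; -1/4 }, Right { 0 } gives simplest -1/8
rbbbb: Left { -1; -1/2; -1/4; -1/8 }, Right { 0 } gives simplest -1/16
rbbbbr: Left { -1; -1/2; -1/4; -1/8 }, Right { -1/16; 0 } gives simplest -3/32
rbbbbrr: Left { -1; -1/2; -1/4; -1/8 }, Right { -3/32; -1/16; 0 } gives simplest -7/64
rbbbbrrr: Left { -1; -1/2; -1/4; -1/8 }, Right { -7/64; -3/32; -1/16; 0 } gives simplest -15/128
rbbbbrrrr: Left { -1; -1/2; -1/4; -1/8 }, Right { -15/128; -7/64; -3/32; -1/16; 0 } gives simplest -31/256
rbbbbrrrrr: Left { -1; -1/2; -1/4; -1/8 }, Right { -31/256; -15/128; -7/64; -3/32; -1/16; 0 } gives simplest -63/512
rbbbbrrrrrb: Left { -1; -1/2; -1/4; -1/8; -63/512 }, Right { -31/256; -15/128; -7/64; -3/32; -1/16; 0 } gives simplest -125/1024
rbbbbrrrrrbr: Left { -1; -1/2; -1/4; -1/8; -63/512 }, Right { -125/1024; -31/256; -15/128; -7/64; -3/32; -1/16; 0 } gives simplest -251/2048
rbbbbrrrrrbrr: Left { -1; -1/2; -1/4; -1/8; -63/512 }, Right { -251/2048; -125/1024; -31/256; -15/128; -7/64; -3/32; -1/16; 0 } gives simplest -503/4096
rbbbbrrrrrbrrr: Left { -1; -1/2; -1/4; -1/8; -63/512 }, Right { -503/4096; -251/2048; -125/1024; -31/256; -15/128; -7/64; -3/32; -1/16; 0 } gives simplest -1007/8192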